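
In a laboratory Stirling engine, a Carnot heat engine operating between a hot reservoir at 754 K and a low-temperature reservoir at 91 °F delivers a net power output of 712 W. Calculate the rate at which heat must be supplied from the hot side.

Q̇_H ≈ 1200 W

T_C = 91 °F → (91 − 32) × 5/9 = 32.78 °C = 305.93 K.
For a reversible engine, η = 1 − T_C/T_H = 1 − 305.93/754.00 = 0.5943.
Q_H = W/η = 712/0.5943 = 1200 W.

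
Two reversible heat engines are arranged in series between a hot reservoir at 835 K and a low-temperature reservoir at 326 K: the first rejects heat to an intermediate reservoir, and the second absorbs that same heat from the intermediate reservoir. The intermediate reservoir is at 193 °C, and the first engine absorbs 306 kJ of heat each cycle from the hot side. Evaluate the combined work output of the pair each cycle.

Two reversible stages in series are equivalent to a single Carnot engine between T_H and T_C, so η_total = 1 − T_C/T_H = 1 − 326.00/835.00 = 0.6096.
W_total = η_total · Q_H = 0.6096 × 306 = 186.5 kJ.

W_total ≈ 186.5 kJ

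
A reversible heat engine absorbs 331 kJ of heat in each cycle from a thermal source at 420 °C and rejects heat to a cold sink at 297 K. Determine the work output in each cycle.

T_H = 420 °C → 420 + 273.15 = 693.15 K.
For a reversible engine, η = 1 − T_C/T_H = 1 − 297.00/693.15 = 0.5715.
W = η·Q_H = 0.5715 × 331 = 189 kJ.

W ≈ 189 kJ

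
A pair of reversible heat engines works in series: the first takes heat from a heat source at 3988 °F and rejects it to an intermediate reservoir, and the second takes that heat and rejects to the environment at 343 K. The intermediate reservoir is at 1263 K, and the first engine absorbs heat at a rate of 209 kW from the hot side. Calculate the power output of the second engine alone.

Ẇ₂ ≈ 77.8 kW

T_H = 3988 °F → (3988 − 32) × 5/9 = 2197.78 °C = 2470.93 K.
Heat entering the second stage: Q_m = Q_H·(T_m/T_H) = 209 × 1263.00/2470.93 = 107 kW.
Second-stage efficiency η₂ = 1 − T_C/T_m = 1 − 343.00/1263.00 = 0.7284, so W₂ = η₂·Q_m = 77.8 kW.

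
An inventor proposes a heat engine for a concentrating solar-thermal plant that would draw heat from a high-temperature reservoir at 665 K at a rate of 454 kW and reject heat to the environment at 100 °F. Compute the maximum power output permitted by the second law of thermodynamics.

Ẇ_max ≈ 242 kW

T_C = 100 °F → (100 − 32) × 5/9 = 37.78 °C = 310.93 K.
The upper bound on efficiency is η_max = 1 − T_C/T_H = 1 − 310.93/665.00 = 0.5324.
W_max = η_max · Q_H = 0.5324 × 454 = 242 kW.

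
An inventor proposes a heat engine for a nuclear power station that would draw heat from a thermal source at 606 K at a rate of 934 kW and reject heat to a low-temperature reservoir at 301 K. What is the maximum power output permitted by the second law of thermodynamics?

Ẇ_max ≈ 470.1 kW

By the Carnot theorem, η_max = 1 − T_C/T_H = 1 − 301.00/606.00 = 0.5033.
W_max = η_max · Q_H = 0.5033 × 934 = 470.1 kW.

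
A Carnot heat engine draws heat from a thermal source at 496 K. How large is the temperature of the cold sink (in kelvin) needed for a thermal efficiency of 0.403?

T_C ≈ 296 K

From η = 1 − T_C/T_H, T_C = T_H·(1 − η) = 496.00 × (1 − 0.403) = 296 K.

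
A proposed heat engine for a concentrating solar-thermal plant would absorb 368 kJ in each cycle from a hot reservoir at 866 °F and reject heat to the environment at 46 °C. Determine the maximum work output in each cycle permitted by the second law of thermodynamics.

T_H = 866 °F → (866 − 32) × 5/9 = 463.33 °C = 736.48 K.
T_C = 46 °C → 46 + 273.15 = 319.15 K.
By the Carnot theorem, η_max = 1 − T_C/T_H = 1 − 319.15/736.48 = 0.5667.
W_max = η_max · Q_H = 0.5667 × 368 = 208.5 kJ.

W_max ≈ 208.5 kJ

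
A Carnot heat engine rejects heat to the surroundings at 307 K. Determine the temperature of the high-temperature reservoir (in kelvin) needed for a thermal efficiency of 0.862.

T_H ≈ 2220 K

From η = 1 − T_C/T_H, solving for T_H gives T_H = T_C/(1 − η) = 307.00/(1 − 0.862) = 2220 K.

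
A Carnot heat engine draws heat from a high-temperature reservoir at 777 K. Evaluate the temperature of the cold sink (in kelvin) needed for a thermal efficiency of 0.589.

From η = 1 − T_C/T_H, T_C = T_H·(1 − η) = 777.00 × (1 − 0.589) = 319 K.

T_C ≈ 319 K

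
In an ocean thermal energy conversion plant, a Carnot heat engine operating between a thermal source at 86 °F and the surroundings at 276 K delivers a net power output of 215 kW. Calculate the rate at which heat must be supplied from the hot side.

T_H = 86 °F → (86 − 32) × 5/9 = 30.00 °C = 303.15 K.
η_rev = 1 − T_C/T_H = 1 − 276.00/303.15 = 0.0896.
Q_H = W/η = 215/0.0896 = 2400 kW.

Q̇_H ≈ 2400 kW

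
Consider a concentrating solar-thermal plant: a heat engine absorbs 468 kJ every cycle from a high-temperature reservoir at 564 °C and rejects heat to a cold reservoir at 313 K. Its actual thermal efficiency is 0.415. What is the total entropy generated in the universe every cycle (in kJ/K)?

T_H = 564 °C → 564 + 273.15 = 837.15 K.
W = η·Q_H = 0.415 × 468 = 194.2 kJ, so Q_C = Q_H − W = 273.8 kJ.
Entropy balance on the reservoirs: −Q_H/T_H = -0.5590 kJ/K, +Q_C/T_C = 0.8747 kJ/K.
ΔS_univ = −Q_H/T_H + Q_C/T_C = 0.316 kJ/K (> 0, since η = 0.415 < η_Carnot = 0.626).

ΔS_univ ≈ 0.316 kJ/K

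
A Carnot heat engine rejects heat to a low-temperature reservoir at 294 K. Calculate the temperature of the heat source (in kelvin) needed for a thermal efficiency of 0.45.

From η = 1 − T_C/T_H, solving for T_H gives T_H = T_C/(1 − η) = 294.00/(1 − 0.45) = 535 K.

T_H ≈ 535 K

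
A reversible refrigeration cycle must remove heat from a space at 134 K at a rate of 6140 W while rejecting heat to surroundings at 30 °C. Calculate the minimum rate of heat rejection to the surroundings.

Q̇_H ≈ 13900 W

T_H = 30 °C → 30 + 273.15 = 303.15 K.
For a reversible cycle Q_H/Q_C = T_H/T_C, so Q_H = Q_C·T_H/T_C = 6140 × 303.15/134.00 = 13900 W.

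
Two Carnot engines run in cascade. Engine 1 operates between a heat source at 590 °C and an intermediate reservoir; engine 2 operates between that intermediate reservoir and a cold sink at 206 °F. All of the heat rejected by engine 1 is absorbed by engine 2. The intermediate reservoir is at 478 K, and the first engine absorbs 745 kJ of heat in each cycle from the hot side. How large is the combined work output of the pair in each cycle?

W_total ≈ 426 kJ

T_H = 590 °C → 590 + 273.15 = 863.15 K.
T_C = 206 °F → (206 − 32) × 5/9 = 96.67 °C = 369.82 K.
Two reversible stages in series are equivalent to a single Carnot engine between T_H and T_C, so η_total = 1 − T_C/T_H = 1 − 369.82/863.15 = 0.5715.
W_total = η_total · Q_H = 0.5715 × 745 = 426 kJ.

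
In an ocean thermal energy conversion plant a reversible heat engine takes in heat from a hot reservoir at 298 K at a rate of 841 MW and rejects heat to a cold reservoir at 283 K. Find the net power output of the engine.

Ẇ ≈ 42.3 MW

Carnot efficiency: η = 1 − T_C/T_H = 1 − 283.00/298.00 = 0.0503.
W = η·Q_H = 0.0503 × 841 = 42.3 MW.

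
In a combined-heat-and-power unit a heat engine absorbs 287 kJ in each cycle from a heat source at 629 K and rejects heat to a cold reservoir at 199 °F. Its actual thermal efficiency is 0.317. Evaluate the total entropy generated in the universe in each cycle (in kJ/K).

ΔS_univ ≈ 0.07940 kJ/K

T_C = 199 °F → (199 − 32) × 5/9 = 92.78 °C = 365.93 K.
W = η·Q_H = 0.317 × 287 = 90.98 kJ, so Q_C = Q_H − W = 196.0 kJ.
Reservoir entropy changes: ΔS_H = −Q_H/T_H = −287/629.00 = -0.4563 kJ/K and ΔS_C = +Q_C/T_C = 196.0/365.93 = 0.5357 kJ/K.
ΔS_univ = −Q_H/T_H + Q_C/T_C = 0.07940 kJ/K (> 0, since η = 0.317 < η_Carnot = 0.418).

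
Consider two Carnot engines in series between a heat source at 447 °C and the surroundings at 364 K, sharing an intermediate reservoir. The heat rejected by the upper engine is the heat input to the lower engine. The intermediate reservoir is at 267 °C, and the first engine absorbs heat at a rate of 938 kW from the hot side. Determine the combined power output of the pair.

T_H = 447 °C → 447 + 273.15 = 720.15 K.
Two reversible stages in series are equivalent to a single Carnot engine between T_H and T_C, so η_total = 1 − T_C/T_H = 1 − 364.00/720.15 = 0.4945.
W_total = η_total · Q_H = 0.4945 × 938 = 464 kW.

Ẇ_total ≈ 464 kW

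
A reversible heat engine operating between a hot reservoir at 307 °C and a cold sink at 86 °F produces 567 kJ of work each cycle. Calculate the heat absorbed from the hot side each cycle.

Q_H ≈ 1190 kJ

T_H = 307 °C → 307 + 273.15 = 580.15 K.
T_C = 86 °F → (86 − 32) × 5/9 = 30.00 °C = 303.15 K.
The Carnot efficiency is η = 1 − T_C/T_H = 1 − 303.15/580.15 = 0.4775.
Q_H = W/η = 567/0.4775 = 1190 kJ.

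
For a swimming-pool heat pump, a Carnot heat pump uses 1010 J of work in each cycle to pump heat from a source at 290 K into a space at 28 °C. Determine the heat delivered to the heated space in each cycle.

T_H = 28 °C → 28 + 273.15 = 301.15 K.
COP_HP = T_H/(T_H − T_C) = 301.15/11.15 = 27.0090.
Q_H = COP_HP · W = 27.0090 × 1010 = 27300 J.

Q_H ≈ 27300 J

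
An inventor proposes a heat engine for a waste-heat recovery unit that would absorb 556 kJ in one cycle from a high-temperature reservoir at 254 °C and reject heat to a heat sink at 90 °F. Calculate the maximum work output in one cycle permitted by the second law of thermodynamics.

W_max ≈ 234 kJ

T_H = 254 °C → 254 + 273.15 = 527.15 K.
T_C = 90 °F → (90 − 32) × 5/9 = 32.22 °C = 305.37 K.
The second-law ceiling is the Carnot efficiency, η_max = 1 − T_C/T_H = 1 − 305.37/527.15 = 0.4207.
W_max = η_max · Q_H = 0.4207 × 556 = 234 kJ.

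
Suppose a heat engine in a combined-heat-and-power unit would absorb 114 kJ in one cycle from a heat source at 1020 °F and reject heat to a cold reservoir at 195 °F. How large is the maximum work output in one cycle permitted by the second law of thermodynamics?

W_max ≈ 63.6 kJ

T_H = 1020 °F → (1020 − 32) × 5/9 = 548.89 °C = 822.04 K.
T_C = 195 °F → (195 − 32) × 5/9 = 90.56 °C = 363.71 K.
No engine can exceed the Carnot limit: η_max = 1 − T_C/T_H = 1 − 363.71/822.04 = 0.5576.
W_max = η_max · Q_H = 0.5576 × 114 = 63.6 kJ.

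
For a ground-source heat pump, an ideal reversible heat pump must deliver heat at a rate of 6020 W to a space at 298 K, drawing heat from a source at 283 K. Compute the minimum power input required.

For a reversible heat pump, COP_HP = T_H/(T_H − T_C) = 298.00/15.00 = 19.8667.
W = Q_H/COP_HP = 6020/19.8667 = 303 W.

Ẇ_in ≈ 303 W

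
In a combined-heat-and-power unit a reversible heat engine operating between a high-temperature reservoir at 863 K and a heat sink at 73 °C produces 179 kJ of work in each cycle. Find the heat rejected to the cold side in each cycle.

T_C = 73 °C → 73 + 273.15 = 346.15 K.
The Carnot efficiency is η = 1 − T_C/T_H = 1 − 346.15/863.00 = 0.5989.
Since Q_C/Q_H = T_C/T_H and Q_H = W/η, Q_C = W·T_C/(T_H − T_C) = 179 × 346.15/516.85 = 120 kJ.

Q_C ≈ 120 kJ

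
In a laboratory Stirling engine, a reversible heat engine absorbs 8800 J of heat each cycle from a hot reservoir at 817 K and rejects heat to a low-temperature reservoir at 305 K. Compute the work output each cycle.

W ≈ 5515 J

For a reversible engine, η = 1 − T_C/T_H = 1 − 305.00/817.00 = 0.6267.
W = η·Q_H = 0.6267 × 8800 = 5515 J.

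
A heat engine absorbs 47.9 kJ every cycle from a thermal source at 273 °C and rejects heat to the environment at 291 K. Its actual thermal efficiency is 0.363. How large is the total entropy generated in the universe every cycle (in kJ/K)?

ΔS_univ ≈ 0.0171 kJ/K

T_H = 273 °C → 273 + 273.15 = 546.15 K.
W = η·Q_H = 0.363 × 47.9 = 17.39 kJ, so Q_C = Q_H − W = 30.51 kJ.
Entropy balance on the reservoirs: −Q_H/T_H = -0.08770 kJ/K, +Q_C/T_C = 0.1049 kJ/K.
ΔS_univ = −Q_H/T_H + Q_C/T_C = 0.0171 kJ/K (> 0, since η = 0.363 < η_Carnot = 0.467).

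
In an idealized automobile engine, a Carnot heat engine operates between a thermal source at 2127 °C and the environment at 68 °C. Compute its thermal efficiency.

η ≈ 0.8579

T_H = 2127 °C → 2127 + 273.15 = 2400.15 K.
T_C = 68 °C → 68 + 273.15 = 341.15 K.
η_rev = 1 − T_C/T_H = 1 − 341.15/2400.15 = 0.8579.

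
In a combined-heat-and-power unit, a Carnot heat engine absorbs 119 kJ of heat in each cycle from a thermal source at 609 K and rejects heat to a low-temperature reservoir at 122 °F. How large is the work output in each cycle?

T_C = 122 °F → (122 − 32) × 5/9 = 50.00 °C = 323.15 K.
For a reversible engine, η = 1 − T_C/T_H = 1 − 323.15/609.00 = 0.4694.
W = η·Q_H = 0.4694 × 119 = 55.9 kJ.

W ≈ 55.9 kJ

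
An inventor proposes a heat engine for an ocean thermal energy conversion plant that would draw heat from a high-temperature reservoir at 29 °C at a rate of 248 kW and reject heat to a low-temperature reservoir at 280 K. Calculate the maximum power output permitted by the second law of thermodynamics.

T_H = 29 °C → 29 + 273.15 = 302.15 K.
The second-law ceiling is the Carnot efficiency, η_max = 1 − T_C/T_H = 1 − 280.00/302.15 = 0.0733.
W_max = η_max · Q_H = 0.0733 × 248 = 18.2 kW.

Ẇ_max ≈ 18.2 kW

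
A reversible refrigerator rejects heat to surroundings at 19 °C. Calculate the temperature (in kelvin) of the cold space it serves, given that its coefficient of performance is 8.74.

T_C ≈ 262 K

T_H = 19 °C → 19 + 273.15 = 292.15 K.
COP_R = T_C/(T_H − T_C) ⇒ T_C = T_H·COP_R/(1 + COP_R) = 292.15 × 8.74/(1 + 8.74) = 262 K.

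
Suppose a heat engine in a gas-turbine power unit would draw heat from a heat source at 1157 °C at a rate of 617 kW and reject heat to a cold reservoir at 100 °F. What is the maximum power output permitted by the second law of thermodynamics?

T_H = 1157 °C → 1157 + 273.15 = 1430.15 K.
T_C = 100 °F → (100 − 32) × 5/9 = 37.78 °C = 310.93 K.
By the Carnot theorem, η_max = 1 − T_C/T_H = 1 − 310.93/1430.15 = 0.7826.
W_max = η_max · Q_H = 0.7826 × 617 = 482.9 kW.

Ẇ_max ≈ 482.9 kW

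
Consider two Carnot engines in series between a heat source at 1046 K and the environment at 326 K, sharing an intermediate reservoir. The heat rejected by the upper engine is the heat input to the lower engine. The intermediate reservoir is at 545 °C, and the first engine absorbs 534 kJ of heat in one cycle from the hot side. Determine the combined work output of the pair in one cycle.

Two reversible stages in series are equivalent to a single Carnot engine between T_H and T_C, so η_total = 1 − T_C/T_H = 1 − 326.00/1046.00 = 0.6883.
W_total = η_total · Q_H = 0.6883 × 534 = 368 kJ.

W_total ≈ 368 kJ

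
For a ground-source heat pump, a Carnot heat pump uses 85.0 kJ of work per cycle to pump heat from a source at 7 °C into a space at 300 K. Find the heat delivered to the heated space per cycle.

Q_H ≈ 1280 kJ

T_C = 7 °C → 7 + 273.15 = 280.15 K.
COP_HP = T_H/(T_H − T_C) = 300.00/19.85 = 15.1134.
Q_H = COP_HP · W = 15.1134 × 85.0 = 1280 kJ.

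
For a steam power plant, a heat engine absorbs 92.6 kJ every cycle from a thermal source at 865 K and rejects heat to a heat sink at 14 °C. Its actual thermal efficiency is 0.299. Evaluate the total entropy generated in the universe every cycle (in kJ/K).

ΔS_univ ≈ 0.119 kJ/K

T_C = 14 °C → 14 + 273.15 = 287.15 K.
W = η·Q_H = 0.299 × 92.6 = 27.69 kJ, so Q_C = Q_H − W = 64.91 kJ.
Entropy balance on the reservoirs: −Q_H/T_H = -0.1071 kJ/K, +Q_C/T_C = 0.2261 kJ/K.
ΔS_univ = −Q_H/T_H + Q_C/T_C = 0.119 kJ/K (> 0, since η = 0.299 < η_Carnot = 0.668).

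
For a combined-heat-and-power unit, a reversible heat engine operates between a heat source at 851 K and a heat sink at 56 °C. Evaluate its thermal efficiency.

T_C = 56 °C → 56 + 273.15 = 329.15 K.
For a reversible engine, η = 1 − T_C/T_H = 1 − 329.15/851.00 = 0.613.

η ≈ 0.613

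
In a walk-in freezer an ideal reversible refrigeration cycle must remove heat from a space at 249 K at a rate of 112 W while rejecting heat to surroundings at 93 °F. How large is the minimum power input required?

Ẇ_in ≈ 26.11 W

T_H = 93 °F → (93 − 32) × 5/9 = 33.89 °C = 307.04 K.
The reversible coefficient of performance is COP_R = T_C/(T_H − T_C) = 249.00/58.04 = 4.2902.
W = Q_C/COP_R = 112/4.2902 = 26.11 W.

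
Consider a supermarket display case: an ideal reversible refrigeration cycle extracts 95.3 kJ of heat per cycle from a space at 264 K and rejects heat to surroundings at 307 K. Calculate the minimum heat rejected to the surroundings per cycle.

Q_H ≈ 111 kJ

For a reversible cycle Q_H/Q_C = T_H/T_C, so Q_H = Q_C·T_H/T_C = 95.3 × 307.00/264.00 = 111 kJ.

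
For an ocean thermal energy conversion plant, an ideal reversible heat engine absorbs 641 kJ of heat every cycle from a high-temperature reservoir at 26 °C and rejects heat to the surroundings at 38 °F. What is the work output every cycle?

T_H = 26 °C → 26 + 273.15 = 299.15 K.
T_C = 38 °F → (38 − 32) × 5/9 = 3.33 °C = 276.48 K.
Carnot efficiency: η = 1 − T_C/T_H = 1 − 276.48/299.15 = 0.0758.
W = η·Q_H = 0.0758 × 641 = 48.6 kJ.

W ≈ 48.6 kJ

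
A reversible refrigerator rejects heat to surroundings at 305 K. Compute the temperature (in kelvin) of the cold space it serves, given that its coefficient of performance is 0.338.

T_C ≈ 77.0 K

COP_R = T_C/(T_H − T_C) ⇒ T_C = T_H·COP_R/(1 + COP_R) = 305.00 × 0.338/(1 + 0.338) = 77.0 K.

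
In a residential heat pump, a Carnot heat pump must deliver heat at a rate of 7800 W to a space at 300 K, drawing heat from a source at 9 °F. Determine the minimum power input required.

T_C = 9 °F → (9 − 32) × 5/9 = -12.78 °C = 260.37 K.
Reversible heating COP: COP_HP = T_H/(T_H − T_C) = 300.00/39.63 = 7.5704.
W = Q_H/COP_HP = 7800/7.5704 = 1030 W.

Ẇ_in ≈ 1030 W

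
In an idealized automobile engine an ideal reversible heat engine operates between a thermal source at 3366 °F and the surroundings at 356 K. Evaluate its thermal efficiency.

η ≈ 0.8325

T_H = 3366 °F → (3366 − 32) × 5/9 = 1852.22 °C = 2125.37 K.
η_rev = 1 − T_C/T_H = 1 − 356.00/2125.37 = 0.8325.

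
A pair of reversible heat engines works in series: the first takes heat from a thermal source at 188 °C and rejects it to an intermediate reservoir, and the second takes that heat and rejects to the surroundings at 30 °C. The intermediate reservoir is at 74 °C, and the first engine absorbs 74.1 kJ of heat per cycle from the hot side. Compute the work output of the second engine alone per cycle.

W₂ ≈ 7.070 kJ

T_H = 188 °C → 188 + 273.15 = 461.15 K.
T_C = 30 °C → 30 + 273.15 = 303.15 K.
T_m = 74 °C → 74 + 273.15 = 347.15 K.
Heat entering the second stage: Q_m = Q_H·(T_m/T_H) = 74.1 × 347.15/461.15 = 55.78 kJ.
Second-stage efficiency η₂ = 1 − T_C/T_m = 1 − 303.15/347.15 = 0.1267, so W₂ = η₂·Q_m = 7.070 kJ.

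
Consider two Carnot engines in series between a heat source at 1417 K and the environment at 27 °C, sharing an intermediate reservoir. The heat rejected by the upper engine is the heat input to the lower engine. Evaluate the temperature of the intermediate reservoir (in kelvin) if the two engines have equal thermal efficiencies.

T_m ≈ 652.2 K

T_C = 27 °C → 27 + 273.15 = 300.15 K.
Equal efficiencies require 1 − T_m/T_H = 1 − T_C/T_m, i.e. T_m/T_H = T_C/T_m, so T_m = √(T_H·T_C) = √(1417.00 × 300.15) = 652.2 K.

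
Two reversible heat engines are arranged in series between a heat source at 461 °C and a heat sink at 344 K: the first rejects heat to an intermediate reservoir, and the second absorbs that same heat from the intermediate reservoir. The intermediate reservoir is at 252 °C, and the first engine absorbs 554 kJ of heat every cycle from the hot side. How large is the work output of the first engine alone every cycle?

W₁ ≈ 157.7 kJ

T_H = 461 °C → 461 + 273.15 = 734.15 K.
T_m = 252 °C → 252 + 273.15 = 525.15 K.
First-stage efficiency η₁ = 1 − T_m/T_H = 1 − 525.15/734.15 = 0.2847.
W₁ = η₁·Q_H = 0.2847 × 554 = 157.7 kJ.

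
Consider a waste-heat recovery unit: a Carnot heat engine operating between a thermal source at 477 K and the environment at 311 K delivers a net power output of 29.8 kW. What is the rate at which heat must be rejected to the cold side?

Q̇_C ≈ 55.8 kW

Carnot efficiency: η = 1 − T_C/T_H = 1 − 311.00/477.00 = 0.3480.
Since Q_C/Q_H = T_C/T_H and Q_H = W/η, Q_C = W·T_C/(T_H − T_C) = 29.8 × 311.00/166.00 = 55.8 kW.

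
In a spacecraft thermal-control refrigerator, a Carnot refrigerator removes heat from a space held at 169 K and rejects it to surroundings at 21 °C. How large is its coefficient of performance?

COP_R ≈ 1.35

T_H = 21 °C → 21 + 273.15 = 294.15 K.
Carnot COP: COP_R = T_C/(T_H − T_C) = 169.00/(294.15 − 169.00) = 1.35.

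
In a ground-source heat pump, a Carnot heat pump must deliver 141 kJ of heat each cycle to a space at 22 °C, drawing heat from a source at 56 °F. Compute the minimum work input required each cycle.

W_in ≈ 4.140 kJ

T_H = 22 °C → 22 + 273.15 = 295.15 K.
T_C = 56 °F → (56 − 32) × 5/9 = 13.33 °C = 286.48 K.
Reversible heating COP: COP_HP = T_H/(T_H − T_C) = 295.15/8.67 = 34.0558.
W = Q_H/COP_HP = 141/34.0558 = 4.140 kJ.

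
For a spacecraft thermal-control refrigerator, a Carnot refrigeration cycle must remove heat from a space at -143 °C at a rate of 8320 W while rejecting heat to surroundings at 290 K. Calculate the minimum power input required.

Ẇ_in ≈ 10200 W

T_C = -143 °C → -143 + 273.15 = 130.15 K.
Carnot COP: COP_R = T_C/(T_H − T_C) = 130.15/159.85 = 0.8142.
W = Q_C/COP_R = 8320/0.8142 = 10200 W.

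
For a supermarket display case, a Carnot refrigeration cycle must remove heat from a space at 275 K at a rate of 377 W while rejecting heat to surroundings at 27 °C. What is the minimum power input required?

T_H = 27 °C → 27 + 273.15 = 300.15 K.
Carnot COP: COP_R = T_C/(T_H − T_C) = 275.00/25.15 = 10.9344.
W = Q_C/COP_R = 377/10.9344 = 34.5 W.

Ẇ_in ≈ 34.5 W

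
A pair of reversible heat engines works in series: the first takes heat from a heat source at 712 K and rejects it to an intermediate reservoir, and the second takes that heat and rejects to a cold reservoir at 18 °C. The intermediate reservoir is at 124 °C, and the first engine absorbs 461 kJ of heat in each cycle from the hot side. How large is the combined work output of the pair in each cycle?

T_C = 18 °C → 18 + 273.15 = 291.15 K.
Two reversible stages in series are equivalent to a single Carnot engine between T_H and T_C, so η_total = 1 − T_C/T_H = 1 − 291.15/712.00 = 0.5911.
W_total = η_total · Q_H = 0.5911 × 461 = 272 kJ.

W_total ≈ 272 kJ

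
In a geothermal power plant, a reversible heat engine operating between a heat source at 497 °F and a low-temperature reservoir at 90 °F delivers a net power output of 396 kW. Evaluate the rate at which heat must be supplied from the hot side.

T_H = 497 °F → (497 − 32) × 5/9 = 258.33 °C = 531.48 K.
T_C = 90 °F → (90 − 32) × 5/9 = 32.22 °C = 305.37 K.
Carnot efficiency: η = 1 − T_C/T_H = 1 − 305.37/531.48 = 0.4254.
Q_H = W/η = 396/0.4254 = 931 kW.

Q̇_H ≈ 931 kW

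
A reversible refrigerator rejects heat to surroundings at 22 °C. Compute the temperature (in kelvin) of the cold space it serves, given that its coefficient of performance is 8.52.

T_H = 22 °C → 22 + 273.15 = 295.15 K.
COP_R = T_C/(T_H − T_C) ⇒ T_C = T_H·COP_R/(1 + COP_R) = 295.15 × 8.52/(1 + 8.52) = 264 K.

T_C ≈ 264 K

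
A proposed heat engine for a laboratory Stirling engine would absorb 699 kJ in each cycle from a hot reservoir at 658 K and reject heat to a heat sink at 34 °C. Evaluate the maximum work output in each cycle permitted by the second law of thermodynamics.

W_max ≈ 372.7 kJ

T_C = 34 °C → 34 + 273.15 = 307.15 K.
No engine can exceed the Carnot limit: η_max = 1 − T_C/T_H = 1 − 307.15/658.00 = 0.5332.
W_max = η_max · Q_H = 0.5332 × 699 = 372.7 kJ.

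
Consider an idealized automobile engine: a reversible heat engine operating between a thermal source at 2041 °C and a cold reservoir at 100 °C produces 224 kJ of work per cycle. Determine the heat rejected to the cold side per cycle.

Q_C ≈ 43.06 kJ

T_H = 2041 °C → 2041 + 273.15 = 2314.15 K.
T_C = 100 °C → 100 + 273.15 = 373.15 K.
The Carnot efficiency is η = 1 − T_C/T_H = 1 − 373.15/2314.15 = 0.8388.
Since Q_C/Q_H = T_C/T_H and Q_H = W/η, Q_C = W·T_C/(T_H − T_C) = 224 × 373.15/1941.00 = 43.06 kJ.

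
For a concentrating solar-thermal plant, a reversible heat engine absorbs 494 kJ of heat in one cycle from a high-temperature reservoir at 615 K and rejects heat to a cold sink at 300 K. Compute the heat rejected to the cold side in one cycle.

Since the cycle is reversible, η = 1 − T_C/T_H = 1 − 300.00/615.00 = 0.5122.
For a reversible cycle Q_C/Q_H = T_C/T_H, so Q_C = 494 × 300.00/615.00 = 241 kJ.

Q_C ≈ 241 kJ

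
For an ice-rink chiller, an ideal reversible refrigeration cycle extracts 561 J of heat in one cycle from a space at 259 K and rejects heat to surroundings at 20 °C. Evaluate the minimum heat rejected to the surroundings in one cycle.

T_H = 20 °C → 20 + 273.15 = 293.15 K.
For a reversible cycle Q_H/Q_C = T_H/T_C, so Q_H = Q_C·T_H/T_C = 561 × 293.15/259.00 = 635 J.

Q_H ≈ 635 J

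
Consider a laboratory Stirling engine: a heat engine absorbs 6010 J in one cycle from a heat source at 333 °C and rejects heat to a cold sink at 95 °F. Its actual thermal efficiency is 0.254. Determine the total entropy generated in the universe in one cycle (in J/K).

ΔS_univ ≈ 4.635 J/K

T_H = 333 °C → 333 + 273.15 = 606.15 K.
T_C = 95 °F → (95 − 32) × 5/9 = 35.00 °C = 308.15 K.
W = η·Q_H = 0.254 × 6010 = 1527 J, so Q_C = Q_H − W = 4483 J.
Entropy balance on the reservoirs: −Q_H/T_H = -9.915 J/K, +Q_C/T_C = 14.55 J/K.
ΔS_univ = −Q_H/T_H + Q_C/T_C = 4.635 J/K (> 0, since η = 0.254 < η_Carnot = 0.492).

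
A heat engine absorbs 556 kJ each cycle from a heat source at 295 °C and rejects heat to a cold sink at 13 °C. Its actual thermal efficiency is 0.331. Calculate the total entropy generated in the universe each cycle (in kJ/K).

ΔS_univ ≈ 0.321 kJ/K

T_H = 295 °C → 295 + 273.15 = 568.15 K.
T_C = 13 °C → 13 + 273.15 = 286.15 K.
W = η·Q_H = 0.331 × 556 = 184.0 kJ, so Q_C = Q_H − W = 372.0 kJ.
The hot reservoir loses entropy Q_H/T_H = 556/568.15 = 0.9786 kJ/K; the cold reservoir gains Q_C/T_C = 372.0/286.15 = 1.300 kJ/K.
ΔS_univ = −Q_H/T_H + Q_C/T_C = 0.321 kJ/K (> 0, since η = 0.331 < η_Carnot = 0.496).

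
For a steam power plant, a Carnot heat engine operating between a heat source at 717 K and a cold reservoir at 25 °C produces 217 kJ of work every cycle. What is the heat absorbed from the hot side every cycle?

T_C = 25 °C → 25 + 273.15 = 298.15 K.
For a reversible engine, η = 1 − T_C/T_H = 1 − 298.15/717.00 = 0.5842.
Q_H = W/η = 217/0.5842 = 371 kJ.

Q_H ≈ 371 kJ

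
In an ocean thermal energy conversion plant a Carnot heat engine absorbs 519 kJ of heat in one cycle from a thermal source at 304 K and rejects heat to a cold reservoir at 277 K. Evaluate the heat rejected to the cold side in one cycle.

η_rev = 1 − T_C/T_H = 1 − 277.00/304.00 = 0.0888.
For a reversible cycle Q_C/Q_H = T_C/T_H, so Q_C = 519 × 277.00/304.00 = 473 kJ.

Q_C ≈ 473 kJ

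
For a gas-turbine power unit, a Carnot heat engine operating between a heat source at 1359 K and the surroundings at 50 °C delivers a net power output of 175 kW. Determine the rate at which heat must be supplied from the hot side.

Q̇_H ≈ 230 kW

T_C = 50 °C → 50 + 273.15 = 323.15 K.
Since the cycle is reversible, η = 1 − T_C/T_H = 1 − 323.15/1359.00 = 0.7622.
Q_H = W/η = 175/0.7622 = 230 kW.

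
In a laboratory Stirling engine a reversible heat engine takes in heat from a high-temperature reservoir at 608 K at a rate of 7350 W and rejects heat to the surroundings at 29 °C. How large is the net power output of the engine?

Ẇ ≈ 3697 W

T_C = 29 °C → 29 + 273.15 = 302.15 K.
For a reversible engine, η = 1 − T_C/T_H = 1 − 302.15/608.00 = 0.5030.
W = η·Q_H = 0.5030 × 7350 = 3697 W.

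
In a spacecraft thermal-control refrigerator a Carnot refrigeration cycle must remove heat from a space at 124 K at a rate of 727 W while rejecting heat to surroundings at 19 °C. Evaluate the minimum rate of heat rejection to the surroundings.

Q̇_H ≈ 1710 W

T_H = 19 °C → 19 + 273.15 = 292.15 K.
For a reversible cycle Q_H/Q_C = T_H/T_C, so Q_H = Q_C·T_H/T_C = 727 × 292.15/124.00 = 1710 W.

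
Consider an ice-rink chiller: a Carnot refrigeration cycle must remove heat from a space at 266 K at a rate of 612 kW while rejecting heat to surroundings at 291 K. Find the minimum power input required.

Ẇ_in ≈ 57.5 kW

The reversible coefficient of performance is COP_R = T_C/(T_H − T_C) = 266.00/25.00 = 10.6400.
W = Q_C/COP_R = 612/10.6400 = 57.5 kW.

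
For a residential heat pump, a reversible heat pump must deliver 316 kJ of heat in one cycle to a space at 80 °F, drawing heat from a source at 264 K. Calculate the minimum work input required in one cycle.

W_in ≈ 37.75 kJ

T_H = 80 °F → (80 − 32) × 5/9 = 26.67 °C = 299.82 K.
For a reversible heat pump, COP_HP = T_H/(T_H − T_C) = 299.82/35.82 = 8.3709.
W = Q_H/COP_HP = 316/8.3709 = 37.75 kJ.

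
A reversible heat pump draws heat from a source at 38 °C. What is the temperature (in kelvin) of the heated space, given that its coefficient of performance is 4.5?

T_C = 38 °C → 38 + 273.15 = 311.15 K.
COP_HP = T_H/(T_H − T_C) ⇒ T_H = T_C·COP_HP/(COP_HP − 1) = 311.15 × 4.5/(4.5 − 1) = 400 K.

T_H ≈ 400 K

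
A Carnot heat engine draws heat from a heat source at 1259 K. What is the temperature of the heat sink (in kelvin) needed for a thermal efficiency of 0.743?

T_C ≈ 324 K

From η = 1 − T_C/T_H, T_C = T_H·(1 − η) = 1259.00 × (1 − 0.743) = 324 K.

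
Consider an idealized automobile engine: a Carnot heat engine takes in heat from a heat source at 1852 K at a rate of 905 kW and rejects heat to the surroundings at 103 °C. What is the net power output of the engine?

T_C = 103 °C → 103 + 273.15 = 376.15 K.
Carnot efficiency: η = 1 − T_C/T_H = 1 − 376.15/1852.00 = 0.7969.
W = η·Q_H = 0.7969 × 905 = 721.2 kW.

Ẇ ≈ 721.2 kW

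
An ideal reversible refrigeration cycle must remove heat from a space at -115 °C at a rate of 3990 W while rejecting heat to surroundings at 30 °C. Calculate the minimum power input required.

Ẇ_in ≈ 3658 W

T_H = 30 °C → 30 + 273.15 = 303.15 K.
T_C = -115 °C → -115 + 273.15 = 158.15 K.
Carnot COP: COP_R = T_C/(T_H − T_C) = 158.15/145.00 = 1.0907.
W = Q_C/COP_R = 3990/1.0907 = 3658 W.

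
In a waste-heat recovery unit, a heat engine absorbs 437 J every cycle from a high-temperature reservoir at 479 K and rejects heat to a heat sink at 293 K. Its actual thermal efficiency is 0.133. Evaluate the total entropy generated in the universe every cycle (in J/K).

ΔS_univ ≈ 0.381 J/K

W = η·Q_H = 0.133 × 437 = 58.12 J, so Q_C = Q_H − W = 378.9 J.
Entropy balance on the reservoirs: −Q_H/T_H = -0.9123 J/K, +Q_C/T_C = 1.293 J/K.
ΔS_univ = −Q_H/T_H + Q_C/T_C = 0.381 J/K (> 0, since η = 0.133 < η_Carnot = 0.388).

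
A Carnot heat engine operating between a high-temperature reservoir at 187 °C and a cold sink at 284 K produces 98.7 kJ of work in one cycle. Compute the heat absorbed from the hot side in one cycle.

Q_H ≈ 257.8 kJ

T_H = 187 °C → 187 + 273.15 = 460.15 K.
Carnot efficiency: η = 1 − T_C/T_H = 1 − 284.00/460.15 = 0.3828.
Q_H = W/η = 98.7/0.3828 = 257.8 kJ.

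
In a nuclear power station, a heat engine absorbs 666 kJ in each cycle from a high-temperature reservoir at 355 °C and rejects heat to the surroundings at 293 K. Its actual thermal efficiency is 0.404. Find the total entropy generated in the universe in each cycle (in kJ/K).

T_H = 355 °C → 355 + 273.15 = 628.15 K.
W = η·Q_H = 0.404 × 666 = 269.1 kJ, so Q_C = Q_H − W = 396.9 kJ.
The hot reservoir loses entropy Q_H/T_H = 666/628.15 = 1.060 kJ/K; the cold reservoir gains Q_C/T_C = 396.9/293.00 = 1.355 kJ/K.
ΔS_univ = −Q_H/T_H + Q_C/T_C = 0.2945 kJ/K (> 0, since η = 0.404 < η_Carnot = 0.534).

ΔS_univ ≈ 0.2945 kJ/K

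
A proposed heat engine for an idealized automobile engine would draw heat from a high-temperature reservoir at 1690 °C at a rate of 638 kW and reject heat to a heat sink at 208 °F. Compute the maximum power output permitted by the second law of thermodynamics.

T_H = 1690 °C → 1690 + 273.15 = 1963.15 K.
T_C = 208 °F → (208 − 32) × 5/9 = 97.78 °C = 370.93 K.
The upper bound on efficiency is η_max = 1 − T_C/T_H = 1 − 370.93/1963.15 = 0.8111.
W_max = η_max · Q_H = 0.8111 × 638 = 517 kW.

Ẇ_max ≈ 517 kW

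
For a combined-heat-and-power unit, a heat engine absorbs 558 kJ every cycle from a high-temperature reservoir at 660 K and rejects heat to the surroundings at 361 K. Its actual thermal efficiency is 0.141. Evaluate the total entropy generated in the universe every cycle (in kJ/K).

ΔS_univ ≈ 0.482 kJ/K

W = η·Q_H = 0.141 × 558 = 78.68 kJ, so Q_C = Q_H − W = 479.3 kJ.
The hot reservoir loses entropy Q_H/T_H = 558/660.00 = 0.8455 kJ/K; the cold reservoir gains Q_C/T_C = 479.3/361.00 = 1.328 kJ/K.
ΔS_univ = −Q_H/T_H + Q_C/T_C = 0.482 kJ/K (> 0, since η = 0.141 < η_Carnot = 0.453).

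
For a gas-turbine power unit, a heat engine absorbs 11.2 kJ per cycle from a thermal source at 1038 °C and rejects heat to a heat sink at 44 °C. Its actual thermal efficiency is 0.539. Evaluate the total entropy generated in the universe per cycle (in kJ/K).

T_H = 1038 °C → 1038 + 273.15 = 1311.15 K.
T_C = 44 °C → 44 + 273.15 = 317.15 K.
W = η·Q_H = 0.539 × 11.2 = 6.037 kJ, so Q_C = Q_H − W = 5.163 kJ.
The hot reservoir loses entropy Q_H/T_H = 11.2/1311.15 = 0.008542 kJ/K; the cold reservoir gains Q_C/T_C = 5.163/317.15 = 0.01628 kJ/K.
ΔS_univ = −Q_H/T_H + Q_C/T_C = 0.00774 kJ/K (> 0, since η = 0.539 < η_Carnot = 0.758).

ΔS_univ ≈ 0.00774 kJ/K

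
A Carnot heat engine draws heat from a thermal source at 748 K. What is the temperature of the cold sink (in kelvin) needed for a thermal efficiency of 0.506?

From η = 1 − T_C/T_H, T_C = T_H·(1 − η) = 748.00 × (1 − 0.506) = 370 K.

T_C ≈ 370 K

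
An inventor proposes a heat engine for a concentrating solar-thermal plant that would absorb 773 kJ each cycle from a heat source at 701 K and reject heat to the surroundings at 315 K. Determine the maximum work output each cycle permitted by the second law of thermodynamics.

W_max ≈ 426 kJ

The upper bound on efficiency is η_max = 1 − T_C/T_H = 1 − 315.00/701.00 = 0.5506.
W_max = η_max · Q_H = 0.5506 × 773 = 426 kJ.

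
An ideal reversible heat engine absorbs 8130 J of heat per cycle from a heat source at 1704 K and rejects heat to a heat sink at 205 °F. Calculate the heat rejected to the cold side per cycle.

Q_C ≈ 1760 J

T_C = 205 °F → (205 − 32) × 5/9 = 96.11 °C = 369.26 K.
Since the cycle is reversible, η = 1 − T_C/T_H = 1 − 369.26/1704.00 = 0.7833.
For a reversible cycle Q_C/Q_H = T_C/T_H, so Q_C = 8130 × 369.26/1704.00 = 1760 J.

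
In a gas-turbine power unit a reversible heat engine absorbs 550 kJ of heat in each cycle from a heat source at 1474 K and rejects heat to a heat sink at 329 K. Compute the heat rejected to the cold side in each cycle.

Carnot efficiency: η = 1 − T_C/T_H = 1 − 329.00/1474.00 = 0.7768.
For a reversible cycle Q_C/Q_H = T_C/T_H, so Q_C = 550 × 329.00/1474.00 = 122.8 kJ.

Q_C ≈ 122.8 kJ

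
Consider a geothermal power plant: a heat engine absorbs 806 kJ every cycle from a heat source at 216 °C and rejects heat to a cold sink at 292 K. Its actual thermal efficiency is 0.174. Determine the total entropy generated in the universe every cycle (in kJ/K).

ΔS_univ ≈ 0.6322 kJ/K

T_H = 216 °C → 216 + 273.15 = 489.15 K.
W = η·Q_H = 0.174 × 806 = 140.2 kJ, so Q_C = Q_H − W = 665.8 kJ.
Reservoir entropy changes: ΔS_H = −Q_H/T_H = −806/489.15 = -1.648 kJ/K and ΔS_C = +Q_C/T_C = 665.8/292.00 = 2.280 kJ/K.
ΔS_univ = −Q_H/T_H + Q_C/T_C = 0.6322 kJ/K (> 0, since η = 0.174 < η_Carnot = 0.403).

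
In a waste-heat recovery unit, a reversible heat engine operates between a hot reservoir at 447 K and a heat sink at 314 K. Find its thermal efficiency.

The Carnot efficiency is η = 1 − T_C/T_H = 1 − 314.00/447.00 = 0.298.

η ≈ 0.298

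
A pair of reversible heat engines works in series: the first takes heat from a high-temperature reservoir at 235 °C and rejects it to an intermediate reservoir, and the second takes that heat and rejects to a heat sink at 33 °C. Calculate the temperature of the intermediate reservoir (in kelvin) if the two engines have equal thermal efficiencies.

T_m ≈ 394 K

T_H = 235 °C → 235 + 273.15 = 508.15 K.
T_C = 33 °C → 33 + 273.15 = 306.15 K.
Equal efficiencies require 1 − T_m/T_H = 1 − T_C/T_m, i.e. T_m/T_H = T_C/T_m, so T_m = √(T_H·T_C) = √(508.15 × 306.15) = 394 K.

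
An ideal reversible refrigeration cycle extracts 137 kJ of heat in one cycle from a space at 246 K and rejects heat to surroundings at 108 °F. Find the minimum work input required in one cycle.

T_H = 108 °F → (108 − 32) × 5/9 = 42.22 °C = 315.37 K.
Carnot COP: COP_R = T_C/(T_H − T_C) = 246.00/69.37 = 3.5461.
W = Q_C/COP_R = 137/3.5461 = 38.6 kJ.

W_in ≈ 38.6 kJ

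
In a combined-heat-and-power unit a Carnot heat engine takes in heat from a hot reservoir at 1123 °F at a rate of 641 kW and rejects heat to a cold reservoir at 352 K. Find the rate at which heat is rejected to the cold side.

T_H = 1123 °F → (1123 − 32) × 5/9 = 606.11 °C = 879.26 K.
Carnot efficiency: η = 1 − T_C/T_H = 1 − 352.00/879.26 = 0.5997.
For a reversible cycle Q_C/Q_H = T_C/T_H, so Q_C = 641 × 352.00/879.26 = 256.6 kW.

Q̇_C ≈ 256.6 kW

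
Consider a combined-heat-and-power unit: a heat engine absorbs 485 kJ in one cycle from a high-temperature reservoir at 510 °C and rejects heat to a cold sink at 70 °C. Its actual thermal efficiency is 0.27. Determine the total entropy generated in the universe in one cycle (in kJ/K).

ΔS_univ ≈ 0.412 kJ/K

T_H = 510 °C → 510 + 273.15 = 783.15 K.
T_C = 70 °C → 70 + 273.15 = 343.15 K.
W = η·Q_H = 0.27 × 485 = 131.0 kJ, so Q_C = Q_H − W = 354.0 kJ.
The hot reservoir loses entropy Q_H/T_H = 485/783.15 = 0.6193 kJ/K; the cold reservoir gains Q_C/T_C = 354.0/343.15 = 1.032 kJ/K.
ΔS_univ = −Q_H/T_H + Q_C/T_C = 0.412 kJ/K (> 0, since η = 0.27 < η_Carnot = 0.562).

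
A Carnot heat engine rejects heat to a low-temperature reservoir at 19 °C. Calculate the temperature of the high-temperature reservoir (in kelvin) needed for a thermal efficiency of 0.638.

T_C = 19 °C → 19 + 273.15 = 292.15 K.
From η = 1 − T_C/T_H, solving for T_H gives T_H = T_C/(1 − η) = 292.15/(1 − 0.638) = 807 K.

T_H ≈ 807 K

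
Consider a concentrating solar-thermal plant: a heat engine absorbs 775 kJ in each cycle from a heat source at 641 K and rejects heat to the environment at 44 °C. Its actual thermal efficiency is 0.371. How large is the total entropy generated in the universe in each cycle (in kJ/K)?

T_C = 44 °C → 44 + 273.15 = 317.15 K.
W = η·Q_H = 0.371 × 775 = 287.5 kJ, so Q_C = Q_H − W = 487.5 kJ.
Entropy balance on the reservoirs: −Q_H/T_H = -1.209 kJ/K, +Q_C/T_C = 1.537 kJ/K.
ΔS_univ = −Q_H/T_H + Q_C/T_C = 0.3280 kJ/K (> 0, since η = 0.371 < η_Carnot = 0.505).

ΔS_univ ≈ 0.3280 kJ/K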